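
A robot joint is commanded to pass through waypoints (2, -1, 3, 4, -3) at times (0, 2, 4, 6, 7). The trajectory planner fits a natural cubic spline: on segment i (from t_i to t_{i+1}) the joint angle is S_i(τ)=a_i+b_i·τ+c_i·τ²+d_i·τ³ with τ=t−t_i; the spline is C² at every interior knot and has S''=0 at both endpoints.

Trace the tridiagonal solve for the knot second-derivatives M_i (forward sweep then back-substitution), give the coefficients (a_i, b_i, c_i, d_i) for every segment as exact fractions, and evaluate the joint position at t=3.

Δ: Δ0=-3/2, Δ1=2, Δ2=1/2, Δ3=-7
row 1: diag=8, rhs=21; c'=1/4, d'=21/8
row 2: denom=8−2·1/4=15/2; d'=(-9−2·21/8)/(15/2)=-19/10
row 3: denom=6−2·4/15=82/15; d'=(-45−2·-19/10)/(82/15)=-309/41
back: M3=-309/41
back: M2=-19/10−4/15·-309/41=9/82
back: M1=21/8−1/4·9/82=213/82
M: M0=0, M1=213/82, M2=9/82, M3=-309/41, M4=0
seg 0: a=2, c=M0/2=0, d=(M1−M0)/(6·2)=71/328, b=Δ0−h0·(2M0+M1)/6=-97/41
seg 1: a=-1, c=M1/2=213/164, d=(M2−M1)/(6·2)=-17/82, b=Δ1−h1·(2M1+M2)/6=19/82
seg 2: a=3, c=M2/2=9/164, d=(M3−M2)/(6·2)=-209/328, b=Δ2−h2·(2M2+M3)/6=241/82
seg 3: a=4, c=M3/2=-309/82, d=(M4−M3)/(6·1)=103/82, b=Δ3−h3·(2M3+M4)/6=-184/41
t_q=3 → seg 1, τ=1; S=-1+19/82·τ+213/164·τ²+-17/82·τ³=53/164

  seg 0: a=2 b=-97/41 c=0 d=71/328
  seg 1: a=-1 b=19/82 c=213/164 d=-17/82
  seg 2: a=3 b=241/82 c=9/164 d=-209/328
  seg 3: a=4 b=-184/41 c=-309/82 d=103/82
S(3) = 53/164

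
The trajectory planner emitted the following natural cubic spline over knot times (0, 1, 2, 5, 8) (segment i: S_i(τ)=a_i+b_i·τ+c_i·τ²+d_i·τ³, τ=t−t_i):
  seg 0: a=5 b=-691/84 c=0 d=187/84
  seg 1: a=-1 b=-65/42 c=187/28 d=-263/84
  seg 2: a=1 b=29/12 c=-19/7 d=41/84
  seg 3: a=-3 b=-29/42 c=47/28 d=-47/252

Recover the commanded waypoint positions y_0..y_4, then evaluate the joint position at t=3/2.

y_0 = S_0(0) = a_0 = 5
y_1 = S_1(0) = a_1 = -1
y_2 = S_2(0) = a_2 = 1
y_3 = S_3(0) = a_3 = -3
y_4 = S_3(3) = 5
t_q=3/2 is in segment 1 (τ=1/2); S_1(τ)=-111/224

y_0=5 y_1=-1 y_2=1 y_3=-3 y_4=5
S(3/2) = -111/224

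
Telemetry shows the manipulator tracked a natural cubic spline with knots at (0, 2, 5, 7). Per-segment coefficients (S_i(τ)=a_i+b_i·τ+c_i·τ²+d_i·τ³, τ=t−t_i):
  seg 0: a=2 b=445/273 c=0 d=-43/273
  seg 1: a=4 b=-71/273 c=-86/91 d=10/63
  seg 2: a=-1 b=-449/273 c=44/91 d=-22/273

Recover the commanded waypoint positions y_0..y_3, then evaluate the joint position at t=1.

y_0=2 y_1=4 y_2=-1 y_3=-3
S(1) = 316/91

y_0 = S_0(0) = a_0 = 2
y_1 = S_1(0) = a_1 = 4
y_2 = S_2(0) = a_2 = -1
y_3 = S_2(2) = -3
t_q=1 is in segment 0 (τ=1); S_0(τ)=316/91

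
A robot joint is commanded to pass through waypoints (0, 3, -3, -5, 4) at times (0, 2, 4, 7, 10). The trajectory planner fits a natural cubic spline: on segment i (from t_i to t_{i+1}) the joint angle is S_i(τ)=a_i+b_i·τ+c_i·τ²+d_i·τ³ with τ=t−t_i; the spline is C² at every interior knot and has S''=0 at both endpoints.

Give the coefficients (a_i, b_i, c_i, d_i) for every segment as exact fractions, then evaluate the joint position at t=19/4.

  seg 0: a=0 b=2327/840 c=0 d=-1067/3360
  seg 1: a=3 b=-437/420 c=-1067/560 d=311/672
  seg 2: a=-3 b=-373/120 c=61/70 d=-29/1512
  seg 3: a=-5 b=673/420 c=587/840 d=-587/7560
S(19/4) = -86897/17920

Δ: Δ0=3/2, Δ1=-3, Δ2=-2/3, Δ3=3
row 1: diag=8, rhs=-27; c'=1/4, d'=-27/8
row 2: denom=10−2·1/4=19/2; d'=(14−2·-27/8)/(19/2)=83/38
row 3: denom=12−3·6/19=210/19; d'=(22−3·83/38)/(210/19)=587/420
back: M3=587/420
back: M2=83/38−6/19·587/420=61/35
back: M1=-27/8−1/4·61/35=-1067/280
M: M0=0, M1=-1067/280, M2=61/35, M3=587/420, M4=0
seg 0: a=0, c=M0/2=0, d=(M1−M0)/(6·2)=-1067/3360, b=Δ0−h0·(2M0+M1)/6=2327/840
seg 1: a=3, c=M1/2=-1067/560, d=(M2−M1)/(6·2)=311/672, b=Δ1−h1·(2M1+M2)/6=-437/420
seg 2: a=-3, c=M2/2=61/70, d=(M3−M2)/(6·3)=-29/1512, b=Δ2−h2·(2M2+M3)/6=-373/120
seg 3: a=-5, c=M3/2=587/840, d=(M4−M3)/(6·3)=-587/7560, b=Δ3−h3·(2M3+M4)/6=673/420
t_q=19/4 → seg 2, τ=3/4; S=-3+-373/120·τ+61/70·τ²+-29/1512·τ³=-86897/17920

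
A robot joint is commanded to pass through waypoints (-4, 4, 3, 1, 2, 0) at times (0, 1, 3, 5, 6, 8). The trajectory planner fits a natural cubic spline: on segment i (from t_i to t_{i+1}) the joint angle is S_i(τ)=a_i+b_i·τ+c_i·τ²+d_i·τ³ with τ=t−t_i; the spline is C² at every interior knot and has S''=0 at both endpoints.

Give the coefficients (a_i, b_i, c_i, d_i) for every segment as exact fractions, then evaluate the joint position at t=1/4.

Δ: Δ0=8, Δ1=-1/2, Δ2=-1, Δ3=1, Δ4=-1
row 1: diag=6, rhs=-51; c'=1/3, d'=-17/2
row 2: denom=8−2·1/3=22/3; d'=(-3−2·-17/2)/(22/3)=21/11
row 3: denom=6−2·3/11=60/11; d'=(12−2·21/11)/(60/11)=3/2
row 4: denom=6−1·11/60=349/60; d'=(-12−1·3/2)/(349/60)=-810/349
back: M4=-810/349
back: M3=3/2−11/60·-810/349=672/349
back: M2=21/11−3/11·672/349=483/349
back: M1=-17/2−1/3·483/349=-6255/698
M: M0=0, M1=-6255/698, M2=483/349, M3=672/349, M4=-810/349, M5=0
seg 0: a=-4, c=M0/2=0, d=(M1−M0)/(6·1)=-2085/1396, b=Δ0−h0·(2M0+M1)/6=13253/1396
seg 1: a=4, c=M1/2=-6255/1396, d=(M2−M1)/(6·2)=2407/2792, b=Δ1−h1·(2M1+M2)/6=3499/698
seg 2: a=3, c=M2/2=483/698, d=(M3−M2)/(6·2)=63/1396, b=Δ2−h2·(2M2+M3)/6=-895/349
seg 3: a=1, c=M3/2=336/349, d=(M4−M3)/(6·1)=-247/349, b=Δ3−h3·(2M3+M4)/6=260/349
seg 4: a=2, c=M4/2=-405/349, d=(M5−M4)/(6·2)=135/698, b=Δ4−h4·(2M4+M5)/6=191/349
t_q=1/4 → seg 0, τ=1/4; S=-4+13253/1396·τ+0·τ²+-2085/1396·τ³=-147413/89344

  seg 0: a=-4 b=13253/1396 c=0 d=-2085/1396
  seg 1: a=4 b=3499/698 c=-6255/1396 d=2407/2792
  seg 2: a=3 b=-895/349 c=483/698 d=63/1396
  seg 3: a=1 b=260/349 c=336/349 d=-247/349
  seg 4: a=2 b=191/349 c=-405/349 d=135/698
S(1/4) = -147413/89344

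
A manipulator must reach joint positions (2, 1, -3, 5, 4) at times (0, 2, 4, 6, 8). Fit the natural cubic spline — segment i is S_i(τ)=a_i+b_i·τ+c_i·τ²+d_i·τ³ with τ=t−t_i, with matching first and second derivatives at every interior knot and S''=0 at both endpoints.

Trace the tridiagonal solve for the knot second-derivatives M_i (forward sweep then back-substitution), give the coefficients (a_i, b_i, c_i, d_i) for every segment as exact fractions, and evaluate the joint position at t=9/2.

  seg 0: a=2 b=23/56 c=0 d=-51/224
  seg 1: a=1 b=-65/28 c=-153/112 d=171/224
  seg 2: a=-3 b=11/8 c=45/14 d=-213/224
  seg 3: a=5 b=79/28 c=-279/112 d=93/224
S(9/2) = -2917/1792

Δ: Δ0=-1/2, Δ1=-2, Δ2=4, Δ3=-1/2
row 1: diag=8, rhs=-9; c'=1/4, d'=-9/8
row 2: denom=8−2·1/4=15/2; d'=(36−2·-9/8)/(15/2)=51/10
row 3: denom=8−2·4/15=112/15; d'=(-27−2·51/10)/(112/15)=-279/56
back: M3=-279/56
back: M2=51/10−4/15·-279/56=45/7
back: M1=-9/8−1/4·45/7=-153/56
M: M0=0, M1=-153/56, M2=45/7, M3=-279/56, M4=0
seg 0: a=2, c=M0/2=0, d=(M1−M0)/(6·2)=-51/224, b=Δ0−h0·(2M0+M1)/6=23/56
seg 1: a=1, c=M1/2=-153/112, d=(M2−M1)/(6·2)=171/224, b=Δ1−h1·(2M1+M2)/6=-65/28
seg 2: a=-3, c=M2/2=45/14, d=(M3−M2)/(6·2)=-213/224, b=Δ2−h2·(2M2+M3)/6=11/8
seg 3: a=5, c=M3/2=-279/112, d=(M4−M3)/(6·2)=93/224, b=Δ3−h3·(2M3+M4)/6=79/28
t_q=9/2 → seg 2, τ=1/2; S=-3+11/8·τ+45/14·τ²+-213/224·τ³=-2917/1792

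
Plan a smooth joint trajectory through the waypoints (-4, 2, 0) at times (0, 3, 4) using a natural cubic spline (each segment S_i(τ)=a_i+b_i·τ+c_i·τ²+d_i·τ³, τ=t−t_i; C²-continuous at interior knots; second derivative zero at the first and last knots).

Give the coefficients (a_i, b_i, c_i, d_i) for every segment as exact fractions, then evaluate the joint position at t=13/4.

Δ: Δ0=2, Δ1=-2
row 1: diag=8, rhs=-24; c'=1/8, d'=-3
back: M1=-3
M: M0=0, M1=-3, M2=0
seg 0: a=-4, c=M0/2=0, d=(M1−M0)/(6·3)=-1/6, b=Δ0−h0·(2M0+M1)/6=7/2
seg 1: a=2, c=M1/2=-3/2, d=(M2−M1)/(6·1)=1/2, b=Δ1−h1·(2M1+M2)/6=-1
t_q=13/4 → seg 1, τ=1/4; S=2+-1·τ+-3/2·τ²+1/2·τ³=213/128

  seg 0: a=-4 b=7/2 c=0 d=-1/6
  seg 1: a=2 b=-1 c=-3/2 d=1/2
S(13/4) = 213/128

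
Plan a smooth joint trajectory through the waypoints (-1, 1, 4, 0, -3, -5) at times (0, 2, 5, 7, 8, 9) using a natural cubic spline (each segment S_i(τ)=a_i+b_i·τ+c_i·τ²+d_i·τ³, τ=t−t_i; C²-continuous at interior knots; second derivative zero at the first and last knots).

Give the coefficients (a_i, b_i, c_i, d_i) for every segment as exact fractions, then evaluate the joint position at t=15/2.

  seg 0: a=-1 b=1579/1933 c=0 d=177/3866
  seg 1: a=1 b=2641/1933 c=531/1933 d=-767/5799
  seg 2: a=4 b=-1076/1933 c=-1770/1933 d=375/3866
  seg 3: a=0 b=-5906/1933 c=-645/1933 d=752/1933
  seg 4: a=-3 b=-4940/1933 c=1611/1933 d=-537/1933
S(15/2) = -12081/7732

Δ: Δ0=1, Δ1=1, Δ2=-2, Δ3=-3, Δ4=-2
row 1: diag=10, rhs=0; c'=3/10, d'=0
row 2: denom=10−3·3/10=91/10; d'=(-18−3·0)/(91/10)=-180/91
row 3: denom=6−2·20/91=506/91; d'=(-6−2·-180/91)/(506/91)=-93/253
row 4: denom=4−1·91/506=1933/506; d'=(6−1·-93/253)/(1933/506)=3222/1933
back: M4=3222/1933
back: M3=-93/253−91/506·3222/1933=-1290/1933
back: M2=-180/91−20/91·-1290/1933=-3540/1933
back: M1=0−3/10·-3540/1933=1062/1933
M: M0=0, M1=1062/1933, M2=-3540/1933, M3=-1290/1933, M4=3222/1933, M5=0
seg 0: a=-1, c=M0/2=0, d=(M1−M0)/(6·2)=177/3866, b=Δ0−h0·(2M0+M1)/6=1579/1933
seg 1: a=1, c=M1/2=531/1933, d=(M2−M1)/(6·3)=-767/5799, b=Δ1−h1·(2M1+M2)/6=2641/1933
seg 2: a=4, c=M2/2=-1770/1933, d=(M3−M2)/(6·2)=375/3866, b=Δ2−h2·(2M2+M3)/6=-1076/1933
seg 3: a=0, c=M3/2=-645/1933, d=(M4−M3)/(6·1)=752/1933, b=Δ3−h3·(2M3+M4)/6=-5906/1933
seg 4: a=-3, c=M4/2=1611/1933, d=(M5−M4)/(6·1)=-537/1933, b=Δ4−h4·(2M4+M5)/6=-4940/1933
t_q=15/2 → seg 3, τ=1/2; S=0+-5906/1933·τ+-645/1933·τ²+752/1933·τ³=-12081/7732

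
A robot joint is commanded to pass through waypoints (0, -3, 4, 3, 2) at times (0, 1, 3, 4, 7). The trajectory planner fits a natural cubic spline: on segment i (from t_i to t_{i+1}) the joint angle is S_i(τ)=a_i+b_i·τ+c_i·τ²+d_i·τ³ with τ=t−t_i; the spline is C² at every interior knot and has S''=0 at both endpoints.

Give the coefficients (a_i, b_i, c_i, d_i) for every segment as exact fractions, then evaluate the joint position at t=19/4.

Δ: Δ0=-3, Δ1=7/2, Δ2=-1, Δ3=-1/3
row 1: diag=6, rhs=39; c'=1/3, d'=13/2
row 2: denom=6−2·1/3=16/3; d'=(-27−2·13/2)/(16/3)=-15/2
row 3: denom=8−1·3/16=125/16; d'=(4−1·-15/2)/(125/16)=184/125
back: M3=184/125
back: M2=-15/2−3/16·184/125=-972/125
back: M1=13/2−1/3·-972/125=2273/250
M: M0=0, M1=2273/250, M2=-972/125, M3=184/125, M4=0
seg 0: a=0, c=M0/2=0, d=(M1−M0)/(6·1)=2273/1500, b=Δ0−h0·(2M0+M1)/6=-6773/1500
seg 1: a=-3, c=M1/2=2273/500, d=(M2−M1)/(6·2)=-4217/3000, b=Δ1−h1·(2M1+M2)/6=23/750
seg 2: a=4, c=M2/2=-486/125, d=(M3−M2)/(6·1)=578/375, b=Δ2−h2·(2M2+M3)/6=101/75
seg 3: a=3, c=M3/2=92/125, d=(M4−M3)/(6·3)=-92/1125, b=Δ3−h3·(2M3+M4)/6=-677/375
t_q=19/4 → seg 3, τ=3/4; S=3+-677/375·τ+92/125·τ²+-92/1125·τ³=4051/2000

  seg 0: a=0 b=-6773/1500 c=0 d=2273/1500
  seg 1: a=-3 b=23/750 c=2273/500 d=-4217/3000
  seg 2: a=4 b=101/75 c=-486/125 d=578/375
  seg 3: a=3 b=-677/375 c=92/125 d=-92/1125
S(19/4) = 4051/2000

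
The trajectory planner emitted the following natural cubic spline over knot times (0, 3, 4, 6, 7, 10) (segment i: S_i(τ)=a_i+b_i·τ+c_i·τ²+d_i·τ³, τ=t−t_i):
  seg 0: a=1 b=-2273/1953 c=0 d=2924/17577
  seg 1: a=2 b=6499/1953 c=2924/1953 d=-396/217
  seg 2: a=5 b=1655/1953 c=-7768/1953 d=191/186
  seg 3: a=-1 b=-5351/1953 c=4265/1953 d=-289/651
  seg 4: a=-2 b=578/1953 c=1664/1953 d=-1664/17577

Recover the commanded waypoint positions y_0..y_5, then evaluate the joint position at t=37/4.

y_0 = S_0(0) = a_0 = 1
y_1 = S_1(0) = a_1 = 2
y_2 = S_2(0) = a_2 = 5
y_3 = S_3(0) = a_3 = -1
y_4 = S_4(0) = a_4 = -2
y_5 = S_4(3) = 4
t_q=37/4 is in segment 4 (τ=9/4); S_4(τ)=825/434

y_0=1 y_1=2 y_2=5 y_3=-1 y_4=-2 y_5=4
S(37/4) = 825/434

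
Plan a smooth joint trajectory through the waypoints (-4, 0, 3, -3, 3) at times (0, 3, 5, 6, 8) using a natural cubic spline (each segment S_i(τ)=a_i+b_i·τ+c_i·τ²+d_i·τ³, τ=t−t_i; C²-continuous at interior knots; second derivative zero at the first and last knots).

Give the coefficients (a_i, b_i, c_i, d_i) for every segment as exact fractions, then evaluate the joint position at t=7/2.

  seg 0: a=-4 b=559/1956 c=0 d=683/5868
  seg 1: a=0 b=3353/978 c=683/652 d=-3935/3912
  seg 2: a=3 b=-2177/489 c=-813/163 d=1682/489
  seg 3: a=-3 b=-2009/489 c=869/163 d=-869/978
S(7/2) = 19303/10432

Δ: Δ0=4/3, Δ1=3/2, Δ2=-6, Δ3=3
row 1: diag=10, rhs=1; c'=1/5, d'=1/10
row 2: denom=6−2·1/5=28/5; d'=(-45−2·1/10)/(28/5)=-113/14
row 3: denom=6−1·5/28=163/28; d'=(54−1·-113/14)/(163/28)=1738/163
back: M3=1738/163
back: M2=-113/14−5/28·1738/163=-1626/163
back: M1=1/10−1/5·-1626/163=683/326
M: M0=0, M1=683/326, M2=-1626/163, M3=1738/163, M4=0
seg 0: a=-4, c=M0/2=0, d=(M1−M0)/(6·3)=683/5868, b=Δ0−h0·(2M0+M1)/6=559/1956
seg 1: a=0, c=M1/2=683/652, d=(M2−M1)/(6·2)=-3935/3912, b=Δ1−h1·(2M1+M2)/6=3353/978
seg 2: a=3, c=M2/2=-813/163, d=(M3−M2)/(6·1)=1682/489, b=Δ2−h2·(2M2+M3)/6=-2177/489
seg 3: a=-3, c=M3/2=869/163, d=(M4−M3)/(6·2)=-869/978, b=Δ3−h3·(2M3+M4)/6=-2009/489
t_q=7/2 → seg 1, τ=1/2; S=0+3353/978·τ+683/652·τ²+-3935/3912·τ³=19303/10432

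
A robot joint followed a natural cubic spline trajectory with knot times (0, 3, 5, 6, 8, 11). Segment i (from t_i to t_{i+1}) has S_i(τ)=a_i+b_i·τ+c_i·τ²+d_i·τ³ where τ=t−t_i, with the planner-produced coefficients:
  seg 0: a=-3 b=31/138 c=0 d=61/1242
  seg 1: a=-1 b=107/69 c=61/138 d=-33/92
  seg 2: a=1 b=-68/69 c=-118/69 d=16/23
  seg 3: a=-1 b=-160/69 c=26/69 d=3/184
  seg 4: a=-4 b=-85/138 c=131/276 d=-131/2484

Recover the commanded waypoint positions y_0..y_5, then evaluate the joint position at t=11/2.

y_0=-3 y_1=-1 y_2=1 y_3=-1 y_4=-4 y_5=-3
S(11/2) = 1/6

y_0 = S_0(0) = a_0 = -3
y_1 = S_1(0) = a_1 = -1
y_2 = S_2(0) = a_2 = 1
y_3 = S_3(0) = a_3 = -1
y_4 = S_4(0) = a_4 = -4
y_5 = S_4(3) = -3
t_q=11/2 is in segment 2 (τ=1/2); S_2(τ)=1/6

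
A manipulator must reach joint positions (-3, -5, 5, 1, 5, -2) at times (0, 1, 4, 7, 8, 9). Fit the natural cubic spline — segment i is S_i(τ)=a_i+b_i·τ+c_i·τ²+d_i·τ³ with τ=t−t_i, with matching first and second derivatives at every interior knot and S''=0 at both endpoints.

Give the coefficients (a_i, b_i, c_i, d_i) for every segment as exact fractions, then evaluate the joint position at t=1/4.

Δ: Δ0=-2, Δ1=10/3, Δ2=-4/3, Δ3=4, Δ4=-7
row 1: diag=8, rhs=32; c'=3/8, d'=4
row 2: denom=12−3·3/8=87/8; d'=(-28−3·4)/(87/8)=-320/87
row 3: denom=8−3·8/29=208/29; d'=(32−3·-320/87)/(208/29)=6
row 4: denom=4−1·29/208=803/208; d'=(-66−1·6)/(803/208)=-14976/803
back: M4=-14976/803
back: M3=6−29/208·-14976/803=6906/803
back: M2=-320/87−8/29·6906/803=-14576/2409
back: M1=4−3/8·-14576/2409=5034/803
M: M0=0, M1=5034/803, M2=-14576/2409, M3=6906/803, M4=-14976/803, M5=0
seg 0: a=-3, c=M0/2=0, d=(M1−M0)/(6·1)=839/803, b=Δ0−h0·(2M0+M1)/6=-2445/803
seg 1: a=-5, c=M1/2=2517/803, d=(M2−M1)/(6·3)=-1349/1971, b=Δ1−h1·(2M1+M2)/6=72/803
seg 2: a=5, c=M2/2=-7288/2409, d=(M3−M2)/(6·3)=17647/21681, b=Δ2−h2·(2M2+M3)/6=335/803
seg 3: a=1, c=M3/2=3453/803, d=(M4−M3)/(6·1)=-3647/803, b=Δ3−h3·(2M3+M4)/6=3406/803
seg 4: a=5, c=M4/2=-7488/803, d=(M5−M4)/(6·1)=2496/803, b=Δ4−h4·(2M4+M5)/6=-629/803
t_q=1/4 → seg 0, τ=1/4; S=-3+-2445/803·τ+0·τ²+839/803·τ³=-192457/51392

  seg 0: a=-3 b=-2445/803 c=0 d=839/803
  seg 1: a=-5 b=72/803 c=2517/803 d=-1349/1971
  seg 2: a=5 b=335/803 c=-7288/2409 d=17647/21681
  seg 3: a=1 b=3406/803 c=3453/803 d=-3647/803
  seg 4: a=5 b=-629/803 c=-7488/803 d=2496/803
S(1/4) = -192457/51392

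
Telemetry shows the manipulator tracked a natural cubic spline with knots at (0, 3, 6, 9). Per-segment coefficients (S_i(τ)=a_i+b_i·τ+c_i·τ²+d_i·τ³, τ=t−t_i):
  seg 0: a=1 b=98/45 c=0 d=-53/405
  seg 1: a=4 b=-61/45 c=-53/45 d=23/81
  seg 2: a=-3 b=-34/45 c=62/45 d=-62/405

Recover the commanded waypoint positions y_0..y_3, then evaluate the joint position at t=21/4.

y_0=1 y_1=4 y_2=-3 y_3=3
S(21/4) = -569/320

y_0 = S_0(0) = a_0 = 1
y_1 = S_1(0) = a_1 = 4
y_2 = S_2(0) = a_2 = -3
y_3 = S_2(3) = 3
t_q=21/4 is in segment 1 (τ=9/4); S_1(τ)=-569/320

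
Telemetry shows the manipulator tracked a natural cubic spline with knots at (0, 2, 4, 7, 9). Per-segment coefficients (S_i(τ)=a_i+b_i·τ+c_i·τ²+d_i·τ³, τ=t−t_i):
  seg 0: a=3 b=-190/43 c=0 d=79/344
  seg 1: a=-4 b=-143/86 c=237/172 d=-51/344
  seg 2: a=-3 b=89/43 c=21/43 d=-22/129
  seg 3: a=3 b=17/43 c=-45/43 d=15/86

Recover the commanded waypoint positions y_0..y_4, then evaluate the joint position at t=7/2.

y_0=3 y_1=-4 y_2=-3 y_3=3 y_4=1
S(7/2) = -10717/2752

y_0 = S_0(0) = a_0 = 3
y_1 = S_1(0) = a_1 = -4
y_2 = S_2(0) = a_2 = -3
y_3 = S_3(0) = a_3 = 3
y_4 = S_3(2) = 1
t_q=7/2 is in segment 1 (τ=3/2); S_1(τ)=-10717/2752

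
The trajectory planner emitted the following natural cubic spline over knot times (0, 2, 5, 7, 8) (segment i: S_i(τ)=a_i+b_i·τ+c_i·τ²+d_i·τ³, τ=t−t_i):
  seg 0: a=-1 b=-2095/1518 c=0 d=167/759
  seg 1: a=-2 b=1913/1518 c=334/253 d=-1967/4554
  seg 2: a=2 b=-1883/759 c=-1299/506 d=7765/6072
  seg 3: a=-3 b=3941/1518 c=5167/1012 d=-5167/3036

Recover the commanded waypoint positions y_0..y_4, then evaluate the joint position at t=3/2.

y_0 = S_0(0) = a_0 = -1
y_1 = S_1(0) = a_1 = -2
y_2 = S_2(0) = a_2 = 2
y_3 = S_3(0) = a_3 = -3
y_4 = S_3(1) = 3
t_q=3/2 is in segment 0 (τ=3/2); S_0(τ)=-4711/2024

y_0=-1 y_1=-2 y_2=2 y_3=-3 y_4=3
S(3/2) = -4711/2024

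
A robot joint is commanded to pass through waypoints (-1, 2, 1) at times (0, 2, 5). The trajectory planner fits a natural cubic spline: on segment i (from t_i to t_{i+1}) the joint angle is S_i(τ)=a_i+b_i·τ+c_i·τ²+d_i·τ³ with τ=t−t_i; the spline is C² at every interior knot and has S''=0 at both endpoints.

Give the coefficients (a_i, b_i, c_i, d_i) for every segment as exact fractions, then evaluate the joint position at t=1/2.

Δ: Δ0=3/2, Δ1=-1/3
row 1: diag=10, rhs=-11; c'=3/10, d'=-11/10
back: M1=-11/10
M: M0=0, M1=-11/10, M2=0
seg 0: a=-1, c=M0/2=0, d=(M1−M0)/(6·2)=-11/120, b=Δ0−h0·(2M0+M1)/6=28/15
seg 1: a=2, c=M1/2=-11/20, d=(M2−M1)/(6·3)=11/180, b=Δ1−h1·(2M1+M2)/6=23/30
t_q=1/2 → seg 0, τ=1/2; S=-1+28/15·τ+0·τ²+-11/120·τ³=-5/64

  seg 0: a=-1 b=28/15 c=0 d=-11/120
  seg 1: a=2 b=23/30 c=-11/20 d=11/180
S(1/2) = -5/64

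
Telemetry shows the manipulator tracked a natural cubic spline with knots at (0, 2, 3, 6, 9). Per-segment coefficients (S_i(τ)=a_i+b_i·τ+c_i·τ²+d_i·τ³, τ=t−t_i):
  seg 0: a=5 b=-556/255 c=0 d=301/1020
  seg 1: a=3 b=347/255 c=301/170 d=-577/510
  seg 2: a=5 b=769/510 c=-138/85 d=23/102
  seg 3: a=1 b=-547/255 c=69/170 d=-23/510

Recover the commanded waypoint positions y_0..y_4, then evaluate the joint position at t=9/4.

y_0=5 y_1=3 y_2=5 y_3=1 y_4=-3
S(9/4) = 37353/10880

y_0 = S_0(0) = a_0 = 5
y_1 = S_1(0) = a_1 = 3
y_2 = S_2(0) = a_2 = 5
y_3 = S_3(0) = a_3 = 1
y_4 = S_3(3) = -3
t_q=9/4 is in segment 1 (τ=1/4); S_1(τ)=37353/10880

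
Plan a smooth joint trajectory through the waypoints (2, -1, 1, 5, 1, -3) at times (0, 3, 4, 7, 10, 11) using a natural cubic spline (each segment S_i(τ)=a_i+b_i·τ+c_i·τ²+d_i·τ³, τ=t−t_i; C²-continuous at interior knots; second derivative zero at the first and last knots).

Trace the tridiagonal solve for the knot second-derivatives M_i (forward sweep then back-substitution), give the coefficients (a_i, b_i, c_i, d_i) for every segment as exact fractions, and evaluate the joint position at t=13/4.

  seg 0: a=2 b=-235/109 c=0 d=14/109
  seg 1: a=-1 b=143/109 c=126/109 d=-51/109
  seg 2: a=1 b=242/109 c=-27/109 d=-47/2943
  seg 3: a=5 b=33/109 c=-128/327 d=-151/2943
  seg 4: a=1 b=-374/109 c=-93/109 d=31/109
S(13/4) = -4235/6976

Δ: Δ0=-1, Δ1=2, Δ2=4/3, Δ3=-4/3, Δ4=-4
row 1: diag=8, rhs=18; c'=1/8, d'=9/4
row 2: denom=8−1·1/8=63/8; d'=(-4−1·9/4)/(63/8)=-50/63
row 3: denom=12−3·8/21=76/7; d'=(-16−3·-50/63)/(76/7)=-143/114
row 4: denom=8−3·21/76=545/76; d'=(-16−3·-143/114)/(545/76)=-186/109
back: M4=-186/109
back: M3=-143/114−21/76·-186/109=-256/327
back: M2=-50/63−8/21·-256/327=-54/109
back: M1=9/4−1/8·-54/109=252/109
M: M0=0, M1=252/109, M2=-54/109, M3=-256/327, M4=-186/109, M5=0
seg 0: a=2, c=M0/2=0, d=(M1−M0)/(6·3)=14/109, b=Δ0−h0·(2M0+M1)/6=-235/109
seg 1: a=-1, c=M1/2=126/109, d=(M2−M1)/(6·1)=-51/109, b=Δ1−h1·(2M1+M2)/6=143/109
seg 2: a=1, c=M2/2=-27/109, d=(M3−M2)/(6·3)=-47/2943, b=Δ2−h2·(2M2+M3)/6=242/109
seg 3: a=5, c=M3/2=-128/327, d=(M4−M3)/(6·3)=-151/2943, b=Δ3−h3·(2M3+M4)/6=33/109
seg 4: a=1, c=M4/2=-93/109, d=(M5−M4)/(6·1)=31/109, b=Δ4−h4·(2M4+M5)/6=-374/109
t_q=13/4 → seg 1, τ=1/4; S=-1+143/109·τ+126/109·τ²+-51/109·τ³=-4235/6976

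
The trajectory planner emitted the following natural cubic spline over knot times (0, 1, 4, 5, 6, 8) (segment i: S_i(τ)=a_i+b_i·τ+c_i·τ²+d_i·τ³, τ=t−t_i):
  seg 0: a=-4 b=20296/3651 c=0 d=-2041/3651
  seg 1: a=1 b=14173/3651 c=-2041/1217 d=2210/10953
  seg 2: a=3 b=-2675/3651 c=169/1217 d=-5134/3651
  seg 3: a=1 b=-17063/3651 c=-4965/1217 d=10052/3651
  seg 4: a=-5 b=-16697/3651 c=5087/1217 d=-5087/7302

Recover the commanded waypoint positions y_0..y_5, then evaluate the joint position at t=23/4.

y_0 = S_0(0) = a_0 = -4
y_1 = S_1(0) = a_1 = 1
y_2 = S_2(0) = a_2 = 3
y_3 = S_3(0) = a_3 = 1
y_4 = S_4(0) = a_4 = -5
y_5 = S_4(2) = -3
t_q=23/4 is in segment 3 (τ=3/4); S_3(τ)=-4428/1217

y_0=-4 y_1=1 y_2=3 y_3=1 y_4=-5 y_5=-3
S(23/4) = -4428/1217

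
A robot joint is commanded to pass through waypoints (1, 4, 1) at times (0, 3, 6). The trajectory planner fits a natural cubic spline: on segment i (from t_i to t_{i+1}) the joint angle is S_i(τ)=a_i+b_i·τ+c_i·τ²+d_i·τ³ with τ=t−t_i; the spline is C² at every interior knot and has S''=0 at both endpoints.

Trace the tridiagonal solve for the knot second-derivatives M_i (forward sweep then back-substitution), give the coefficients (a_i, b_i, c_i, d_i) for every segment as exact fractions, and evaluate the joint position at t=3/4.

Δ: Δ0=1, Δ1=-1
row 1: diag=12, rhs=-12; c'=1/4, d'=-1
back: M1=-1
M: M0=0, M1=-1, M2=0
seg 0: a=1, c=M0/2=0, d=(M1−M0)/(6·3)=-1/18, b=Δ0−h0·(2M0+M1)/6=3/2
seg 1: a=4, c=M1/2=-1/2, d=(M2−M1)/(6·3)=1/18, b=Δ1−h1·(2M1+M2)/6=0
t_q=3/4 → seg 0, τ=3/4; S=1+3/2·τ+0·τ²+-1/18·τ³=269/128

  seg 0: a=1 b=3/2 c=0 d=-1/18
  seg 1: a=4 b=0 c=-1/2 d=1/18
S(3/4) = 269/128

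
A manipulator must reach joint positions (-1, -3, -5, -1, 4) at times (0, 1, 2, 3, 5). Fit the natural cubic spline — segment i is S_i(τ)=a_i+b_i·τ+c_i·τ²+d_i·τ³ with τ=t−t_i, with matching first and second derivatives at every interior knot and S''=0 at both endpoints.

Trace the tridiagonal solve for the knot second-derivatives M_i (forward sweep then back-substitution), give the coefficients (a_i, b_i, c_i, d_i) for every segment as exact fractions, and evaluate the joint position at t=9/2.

Δ: Δ0=-2, Δ1=-2, Δ2=4, Δ3=5/2
row 1: diag=4, rhs=0; c'=1/4, d'=0
row 2: denom=4−1·1/4=15/4; d'=(36−1·0)/(15/4)=48/5
row 3: denom=6−1·4/15=86/15; d'=(-9−1·48/5)/(86/15)=-279/86
back: M3=-279/86
back: M2=48/5−4/15·-279/86=450/43
back: M1=0−1/4·450/43=-225/86
M: M0=0, M1=-225/86, M2=450/43, M3=-279/86, M4=0
seg 0: a=-1, c=M0/2=0, d=(M1−M0)/(6·1)=-75/172, b=Δ0−h0·(2M0+M1)/6=-269/172
seg 1: a=-3, c=M1/2=-225/172, d=(M2−M1)/(6·1)=375/172, b=Δ1−h1·(2M1+M2)/6=-247/86
seg 2: a=-5, c=M2/2=225/43, d=(M3−M2)/(6·1)=-393/172, b=Δ2−h2·(2M2+M3)/6=181/172
seg 3: a=-1, c=M3/2=-279/172, d=(M4−M3)/(6·2)=93/344, b=Δ3−h3·(2M3+M4)/6=401/86
t_q=9/2 → seg 3, τ=3/2; S=-1+401/86·τ+-279/172·τ²+93/344·τ³=8963/2752

  seg 0: a=-1 b=-269/172 c=0 d=-75/172
  seg 1: a=-3 b=-247/86 c=-225/172 d=375/172
  seg 2: a=-5 b=181/172 c=225/43 d=-393/172
  seg 3: a=-1 b=401/86 c=-279/172 d=93/344
S(9/2) = 8963/2752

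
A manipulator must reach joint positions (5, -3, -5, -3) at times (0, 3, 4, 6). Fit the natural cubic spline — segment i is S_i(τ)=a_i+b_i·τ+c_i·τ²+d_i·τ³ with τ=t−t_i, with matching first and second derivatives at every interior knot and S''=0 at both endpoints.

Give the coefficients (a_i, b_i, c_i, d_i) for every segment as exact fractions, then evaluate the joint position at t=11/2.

  seg 0: a=5 b=-385/141 c=0 d=1/141
  seg 1: a=-3 b=-358/141 c=3/47 d=67/141
  seg 2: a=-5 b=-139/141 c=70/47 d=-35/141
S(11/2) = -1491/376

Δ: Δ0=-8/3, Δ1=-2, Δ2=1
row 1: diag=8, rhs=4; c'=1/8, d'=1/2
row 2: denom=6−1·1/8=47/8; d'=(18−1·1/2)/(47/8)=140/47
back: M2=140/47
back: M1=1/2−1/8·140/47=6/47
M: M0=0, M1=6/47, M2=140/47, M3=0
seg 0: a=5, c=M0/2=0, d=(M1−M0)/(6·3)=1/141, b=Δ0−h0·(2M0+M1)/6=-385/141
seg 1: a=-3, c=M1/2=3/47, d=(M2−M1)/(6·1)=67/141, b=Δ1−h1·(2M1+M2)/6=-358/141
seg 2: a=-5, c=M2/2=70/47, d=(M3−M2)/(6·2)=-35/141, b=Δ2−h2·(2M2+M3)/6=-139/141
t_q=11/2 → seg 2, τ=3/2; S=-5+-139/141·τ+70/47·τ²+-35/141·τ³=-1491/376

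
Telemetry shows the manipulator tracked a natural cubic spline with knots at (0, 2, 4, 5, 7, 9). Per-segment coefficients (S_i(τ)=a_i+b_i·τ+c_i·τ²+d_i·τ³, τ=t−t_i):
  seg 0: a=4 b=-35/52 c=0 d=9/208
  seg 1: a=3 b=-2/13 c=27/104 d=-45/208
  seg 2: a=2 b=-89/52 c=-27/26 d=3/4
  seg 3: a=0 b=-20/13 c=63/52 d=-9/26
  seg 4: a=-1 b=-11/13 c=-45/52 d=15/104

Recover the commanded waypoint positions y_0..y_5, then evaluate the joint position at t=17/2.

y_0 = S_0(0) = a_0 = 4
y_1 = S_1(0) = a_1 = 3
y_2 = S_2(0) = a_2 = 2
y_3 = S_3(0) = a_3 = 0
y_4 = S_4(0) = a_4 = -1
y_5 = S_4(2) = -5
t_q=17/2 is in segment 4 (τ=3/2); S_4(τ)=-3103/832

y_0=4 y_1=3 y_2=2 y_3=0 y_4=-1 y_5=-5
S(17/2) = -3103/832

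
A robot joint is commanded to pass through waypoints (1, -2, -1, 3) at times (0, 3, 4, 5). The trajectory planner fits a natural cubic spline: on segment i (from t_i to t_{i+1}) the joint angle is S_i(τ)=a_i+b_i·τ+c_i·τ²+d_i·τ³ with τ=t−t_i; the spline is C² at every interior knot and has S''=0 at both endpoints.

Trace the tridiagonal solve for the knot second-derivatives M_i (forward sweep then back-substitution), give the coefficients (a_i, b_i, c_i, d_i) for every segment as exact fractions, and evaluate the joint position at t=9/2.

  seg 0: a=1 b=-46/31 c=0 d=5/93
  seg 1: a=-2 b=-1/31 c=15/31 d=17/31
  seg 2: a=-1 b=80/31 c=66/31 d=-22/31
S(9/2) = 91/124

Δ: Δ0=-1, Δ1=1, Δ2=4
row 1: diag=8, rhs=12; c'=1/8, d'=3/2
row 2: denom=4−1·1/8=31/8; d'=(18−1·3/2)/(31/8)=132/31
back: M2=132/31
back: M1=3/2−1/8·132/31=30/31
M: M0=0, M1=30/31, M2=132/31, M3=0
seg 0: a=1, c=M0/2=0, d=(M1−M0)/(6·3)=5/93, b=Δ0−h0·(2M0+M1)/6=-46/31
seg 1: a=-2, c=M1/2=15/31, d=(M2−M1)/(6·1)=17/31, b=Δ1−h1·(2M1+M2)/6=-1/31
seg 2: a=-1, c=M2/2=66/31, d=(M3−M2)/(6·1)=-22/31, b=Δ2−h2·(2M2+M3)/6=80/31
t_q=9/2 → seg 2, τ=1/2; S=-1+80/31·τ+66/31·τ²+-22/31·τ³=91/124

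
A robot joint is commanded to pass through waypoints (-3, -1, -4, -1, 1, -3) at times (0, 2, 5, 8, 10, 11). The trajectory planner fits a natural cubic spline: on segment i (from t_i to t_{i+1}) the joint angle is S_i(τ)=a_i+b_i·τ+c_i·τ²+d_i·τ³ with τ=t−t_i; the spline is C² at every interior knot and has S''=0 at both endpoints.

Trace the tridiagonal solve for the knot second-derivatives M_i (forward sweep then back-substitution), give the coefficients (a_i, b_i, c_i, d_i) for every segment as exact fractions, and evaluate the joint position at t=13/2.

Δ: Δ0=1, Δ1=-1, Δ2=1, Δ3=1, Δ4=-4
row 1: diag=10, rhs=-12; c'=3/10, d'=-6/5
row 2: denom=12−3·3/10=111/10; d'=(12−3·-6/5)/(111/10)=52/37
row 3: denom=10−3·10/37=340/37; d'=(0−3·52/37)/(340/37)=-39/85
row 4: denom=6−2·37/170=473/85; d'=(-30−2·-39/85)/(473/85)=-2472/473
back: M4=-2472/473
back: M3=-39/85−37/170·-2472/473=321/473
back: M2=52/37−10/37·321/473=578/473
back: M1=-6/5−3/10·578/473=-741/473
M: M0=0, M1=-741/473, M2=578/473, M3=321/473, M4=-2472/473, M5=0
seg 0: a=-3, c=M0/2=0, d=(M1−M0)/(6·2)=-247/1892, b=Δ0−h0·(2M0+M1)/6=720/473
seg 1: a=-1, c=M1/2=-741/946, d=(M2−M1)/(6·3)=1319/8514, b=Δ1−h1·(2M1+M2)/6=-21/473
seg 2: a=-4, c=M2/2=289/473, d=(M3−M2)/(6·3)=-257/8514, b=Δ2−h2·(2M2+M3)/6=-531/946
seg 3: a=-1, c=M3/2=321/946, d=(M4−M3)/(6·2)=-931/1892, b=Δ3−h3·(2M3+M4)/6=1083/473
seg 4: a=1, c=M4/2=-1236/473, d=(M5−M4)/(6·1)=412/473, b=Δ4−h4·(2M4+M5)/6=-1068/473
t_q=13/2 → seg 2, τ=3/2; S=-4+-531/946·τ+289/473·τ²+-257/8514·τ³=-27011/7568

  seg 0: a=-3 b=720/473 c=0 d=-247/1892
  seg 1: a=-1 b=-21/473 c=-741/946 d=1319/8514
  seg 2: a=-4 b=-531/946 c=289/473 d=-257/8514
  seg 3: a=-1 b=1083/473 c=321/946 d=-931/1892
  seg 4: a=1 b=-1068/473 c=-1236/473 d=412/473
S(13/2) = -27011/7568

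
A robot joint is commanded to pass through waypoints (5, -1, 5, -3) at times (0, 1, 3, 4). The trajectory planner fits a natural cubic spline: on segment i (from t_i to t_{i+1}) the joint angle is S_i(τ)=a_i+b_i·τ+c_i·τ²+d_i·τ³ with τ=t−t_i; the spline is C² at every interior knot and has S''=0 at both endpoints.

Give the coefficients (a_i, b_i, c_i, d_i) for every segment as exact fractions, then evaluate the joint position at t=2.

  seg 0: a=5 b=-67/8 c=0 d=19/8
  seg 1: a=-1 b=-5/4 c=57/8 d=-5/2
  seg 2: a=5 b=-11/4 c=-63/8 d=21/8
S(2) = 19/8

Δ: Δ0=-6, Δ1=3, Δ2=-8
row 1: diag=6, rhs=54; c'=1/3, d'=9
row 2: denom=6−2·1/3=16/3; d'=(-66−2·9)/(16/3)=-63/4
back: M2=-63/4
back: M1=9−1/3·-63/4=57/4
M: M0=0, M1=57/4, M2=-63/4, M3=0
seg 0: a=5, c=M0/2=0, d=(M1−M0)/(6·1)=19/8, b=Δ0−h0·(2M0+M1)/6=-67/8
seg 1: a=-1, c=M1/2=57/8, d=(M2−M1)/(6·2)=-5/2, b=Δ1−h1·(2M1+M2)/6=-5/4
seg 2: a=5, c=M2/2=-63/8, d=(M3−M2)/(6·1)=21/8, b=Δ2−h2·(2M2+M3)/6=-11/4
t_q=2 → seg 1, τ=1; S=-1+-5/4·τ+57/8·τ²+-5/2·τ³=19/8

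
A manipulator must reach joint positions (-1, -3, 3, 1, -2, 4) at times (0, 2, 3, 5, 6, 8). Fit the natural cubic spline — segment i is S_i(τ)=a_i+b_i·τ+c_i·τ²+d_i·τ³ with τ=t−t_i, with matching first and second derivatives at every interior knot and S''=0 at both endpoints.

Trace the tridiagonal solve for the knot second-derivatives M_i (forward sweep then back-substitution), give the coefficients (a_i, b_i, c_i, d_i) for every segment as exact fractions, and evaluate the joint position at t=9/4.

  seg 0: a=-1 b=-4103/1081 c=0 d=1511/2162
  seg 1: a=-3 b=4963/1081 c=4533/1081 d=-3010/1081
  seg 2: a=3 b=4999/1081 c=-4497/1081 d=31/46
  seg 3: a=1 b=-4247/1081 c=-126/1081 d=1130/1081
  seg 4: a=-2 b=-1109/1081 c=3264/1081 d=-544/1081
S(9/4) = -2457/1504

Δ: Δ0=-1, Δ1=6, Δ2=-1, Δ3=-3, Δ4=3
row 1: diag=6, rhs=42; c'=1/6, d'=7
row 2: denom=6−1·1/6=35/6; d'=(-42−1·7)/(35/6)=-42/5
row 3: denom=6−2·12/35=186/35; d'=(-12−2·-42/5)/(186/35)=28/31
row 4: denom=6−1·35/186=1081/186; d'=(36−1·28/31)/(1081/186)=6528/1081
back: M4=6528/1081
back: M3=28/31−35/186·6528/1081=-252/1081
back: M2=-42/5−12/35·-252/1081=-8994/1081
back: M1=7−1/6·-8994/1081=9066/1081
M: M0=0, M1=9066/1081, M2=-8994/1081, M3=-252/1081, M4=6528/1081, M5=0
seg 0: a=-1, c=M0/2=0, d=(M1−M0)/(6·2)=1511/2162, b=Δ0−h0·(2M0+M1)/6=-4103/1081
seg 1: a=-3, c=M1/2=4533/1081, d=(M2−M1)/(6·1)=-3010/1081, b=Δ1−h1·(2M1+M2)/6=4963/1081
seg 2: a=3, c=M2/2=-4497/1081, d=(M3−M2)/(6·2)=31/46, b=Δ2−h2·(2M2+M3)/6=4999/1081
seg 3: a=1, c=M3/2=-126/1081, d=(M4−M3)/(6·1)=1130/1081, b=Δ3−h3·(2M3+M4)/6=-4247/1081
seg 4: a=-2, c=M4/2=3264/1081, d=(M5−M4)/(6·2)=-544/1081, b=Δ4−h4·(2M4+M5)/6=-1109/1081
t_q=9/4 → seg 1, τ=1/4; S=-3+4963/1081·τ+4533/1081·τ²+-3010/1081·τ³=-2457/1504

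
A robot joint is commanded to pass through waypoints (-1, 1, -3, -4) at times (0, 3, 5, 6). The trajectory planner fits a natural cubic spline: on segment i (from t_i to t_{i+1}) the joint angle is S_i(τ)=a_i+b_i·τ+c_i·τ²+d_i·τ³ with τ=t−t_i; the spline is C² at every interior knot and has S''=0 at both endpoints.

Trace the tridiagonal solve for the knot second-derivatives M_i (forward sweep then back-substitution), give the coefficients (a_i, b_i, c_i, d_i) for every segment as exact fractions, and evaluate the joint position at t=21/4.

  seg 0: a=-1 b=137/84 c=0 d=-3/28
  seg 1: a=1 b=-53/42 c=-27/28 d=25/84
  seg 2: a=-3 b=-65/42 c=23/28 d=-23/84
S(21/4) = -855/256

Δ: Δ0=2/3, Δ1=-2, Δ2=-1
row 1: diag=10, rhs=-16; c'=1/5, d'=-8/5
row 2: denom=6−2·1/5=28/5; d'=(6−2·-8/5)/(28/5)=23/14
back: M2=23/14
back: M1=-8/5−1/5·23/14=-27/14
M: M0=0, M1=-27/14, M2=23/14, M3=0
seg 0: a=-1, c=M0/2=0, d=(M1−M0)/(6·3)=-3/28, b=Δ0−h0·(2M0+M1)/6=137/84
seg 1: a=1, c=M1/2=-27/28, d=(M2−M1)/(6·2)=25/84, b=Δ1−h1·(2M1+M2)/6=-53/42
seg 2: a=-3, c=M2/2=23/28, d=(M3−M2)/(6·1)=-23/84, b=Δ2−h2·(2M2+M3)/6=-65/42
t_q=21/4 → seg 2, τ=1/4; S=-3+-65/42·τ+23/28·τ²+-23/84·τ³=-855/256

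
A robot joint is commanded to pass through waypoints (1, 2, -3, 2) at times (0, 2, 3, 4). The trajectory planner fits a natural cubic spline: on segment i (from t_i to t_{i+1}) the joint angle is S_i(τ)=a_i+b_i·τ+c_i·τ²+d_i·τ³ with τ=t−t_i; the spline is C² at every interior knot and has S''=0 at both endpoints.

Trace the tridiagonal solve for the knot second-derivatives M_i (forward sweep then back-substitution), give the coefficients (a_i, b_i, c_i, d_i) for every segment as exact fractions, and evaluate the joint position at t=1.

Δ: Δ0=1/2, Δ1=-5, Δ2=5
row 1: diag=6, rhs=-33; c'=1/6, d'=-11/2
row 2: denom=4−1·1/6=23/6; d'=(60−1·-11/2)/(23/6)=393/23
back: M2=393/23
back: M1=-11/2−1/6·393/23=-192/23
M: M0=0, M1=-192/23, M2=393/23, M3=0
seg 0: a=1, c=M0/2=0, d=(M1−M0)/(6·2)=-16/23, b=Δ0−h0·(2M0+M1)/6=151/46
seg 1: a=2, c=M1/2=-96/23, d=(M2−M1)/(6·1)=195/46, b=Δ1−h1·(2M1+M2)/6=-233/46
seg 2: a=-3, c=M2/2=393/46, d=(M3−M2)/(6·1)=-131/46, b=Δ2−h2·(2M2+M3)/6=-16/23
t_q=1 → seg 0, τ=1; S=1+151/46·τ+0·τ²+-16/23·τ³=165/46

  seg 0: a=1 b=151/46 c=0 d=-16/23
  seg 1: a=2 b=-233/46 c=-96/23 d=195/46
  seg 2: a=-3 b=-16/23 c=393/46 d=-131/46
S(1) = 165/46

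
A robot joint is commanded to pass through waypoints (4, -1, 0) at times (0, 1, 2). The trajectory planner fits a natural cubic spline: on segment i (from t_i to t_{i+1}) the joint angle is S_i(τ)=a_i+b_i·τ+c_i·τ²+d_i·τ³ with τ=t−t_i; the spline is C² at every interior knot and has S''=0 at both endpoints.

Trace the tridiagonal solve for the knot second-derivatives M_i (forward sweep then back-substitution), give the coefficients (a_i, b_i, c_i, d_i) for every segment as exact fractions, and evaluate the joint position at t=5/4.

  seg 0: a=4 b=-13/2 c=0 d=3/2
  seg 1: a=-1 b=-2 c=9/2 d=-3/2
S(5/4) = -159/128

Δ: Δ0=-5, Δ1=1
row 1: diag=4, rhs=36; c'=1/4, d'=9
back: M1=9
M: M0=0, M1=9, M2=0
seg 0: a=4, c=M0/2=0, d=(M1−M0)/(6·1)=3/2, b=Δ0−h0·(2M0+M1)/6=-13/2
seg 1: a=-1, c=M1/2=9/2, d=(M2−M1)/(6·1)=-3/2, b=Δ1−h1·(2M1+M2)/6=-2
t_q=5/4 → seg 1, τ=1/4; S=-1+-2·τ+9/2·τ²+-3/2·τ³=-159/128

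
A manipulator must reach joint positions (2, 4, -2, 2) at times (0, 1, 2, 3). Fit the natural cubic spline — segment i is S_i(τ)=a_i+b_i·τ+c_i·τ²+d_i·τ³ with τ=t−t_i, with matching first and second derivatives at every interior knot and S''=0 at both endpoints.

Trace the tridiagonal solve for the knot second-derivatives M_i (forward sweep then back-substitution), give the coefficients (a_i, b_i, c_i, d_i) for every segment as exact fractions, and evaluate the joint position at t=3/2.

  seg 0: a=2 b=24/5 c=0 d=-14/5
  seg 1: a=4 b=-18/5 c=-42/5 d=6
  seg 2: a=-2 b=-12/5 c=48/5 d=-16/5
S(3/2) = 17/20

Δ: Δ0=2, Δ1=-6, Δ2=4
row 1: diag=4, rhs=-48; c'=1/4, d'=-12
row 2: denom=4−1·1/4=15/4; d'=(60−1·-12)/(15/4)=96/5
back: M2=96/5
back: M1=-12−1/4·96/5=-84/5
M: M0=0, M1=-84/5, M2=96/5, M3=0
seg 0: a=2, c=M0/2=0, d=(M1−M0)/(6·1)=-14/5, b=Δ0−h0·(2M0+M1)/6=24/5
seg 1: a=4, c=M1/2=-42/5, d=(M2−M1)/(6·1)=6, b=Δ1−h1·(2M1+M2)/6=-18/5
seg 2: a=-2, c=M2/2=48/5, d=(M3−M2)/(6·1)=-16/5, b=Δ2−h2·(2M2+M3)/6=-12/5
t_q=3/2 → seg 1, τ=1/2; S=4+-18/5·τ+-42/5·τ²+6·τ³=17/20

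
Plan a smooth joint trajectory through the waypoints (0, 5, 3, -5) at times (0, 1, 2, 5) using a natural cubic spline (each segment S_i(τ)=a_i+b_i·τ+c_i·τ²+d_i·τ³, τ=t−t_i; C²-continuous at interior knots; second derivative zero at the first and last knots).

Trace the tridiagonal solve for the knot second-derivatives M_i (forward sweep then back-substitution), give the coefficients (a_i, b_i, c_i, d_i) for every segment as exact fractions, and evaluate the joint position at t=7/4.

Δ: Δ0=5, Δ1=-2, Δ2=-8/3
row 1: diag=4, rhs=-42; c'=1/4, d'=-21/2
row 2: denom=8−1·1/4=31/4; d'=(-4−1·-21/2)/(31/4)=26/31
back: M2=26/31
back: M1=-21/2−1/4·26/31=-332/31
M: M0=0, M1=-332/31, M2=26/31, M3=0
seg 0: a=0, c=M0/2=0, d=(M1−M0)/(6·1)=-166/93, b=Δ0−h0·(2M0+M1)/6=631/93
seg 1: a=5, c=M1/2=-166/31, d=(M2−M1)/(6·1)=179/93, b=Δ1−h1·(2M1+M2)/6=133/93
seg 2: a=3, c=M2/2=13/31, d=(M3−M2)/(6·3)=-13/279, b=Δ2−h2·(2M2+M3)/6=-326/93
t_q=7/4 → seg 1, τ=3/4; S=5+133/93·τ+-166/31·τ²+179/93·τ³=7683/1984

  seg 0: a=0 b=631/93 c=0 d=-166/93
  seg 1: a=5 b=133/93 c=-166/31 d=179/93
  seg 2: a=3 b=-326/93 c=13/31 d=-13/279
S(7/4) = 7683/1984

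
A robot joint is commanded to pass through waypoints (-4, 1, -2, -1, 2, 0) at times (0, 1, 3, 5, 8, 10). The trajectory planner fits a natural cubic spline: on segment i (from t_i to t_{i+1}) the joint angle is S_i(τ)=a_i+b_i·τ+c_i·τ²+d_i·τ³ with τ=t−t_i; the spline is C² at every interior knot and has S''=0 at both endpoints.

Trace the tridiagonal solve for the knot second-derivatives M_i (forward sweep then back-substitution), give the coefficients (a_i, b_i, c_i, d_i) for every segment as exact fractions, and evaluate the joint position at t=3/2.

  seg 0: a=-4 b=5903/941 c=0 d=-1198/941
  seg 1: a=1 b=2309/941 c=-3594/941 d=6935/7528
  seg 2: a=-2 b=-3329/1882 c=6429/3764 d=-2159/7528
  seg 3: a=-1 b=1526/941 c=-12/941 d=-61/941
  seg 4: a=2 b=-193/941 c=-561/941 d=187/1882
S(3/2) = 83543/60224

Δ: Δ0=5, Δ1=-3/2, Δ2=1/2, Δ3=1, Δ4=-1
row 1: diag=6, rhs=-39; c'=1/3, d'=-13/2
row 2: denom=8−2·1/3=22/3; d'=(12−2·-13/2)/(22/3)=75/22
row 3: denom=10−2·3/11=104/11; d'=(3−2·75/22)/(104/11)=-21/52
row 4: denom=10−3·33/104=941/104; d'=(-12−3·-21/52)/(941/104)=-1122/941
back: M4=-1122/941
back: M3=-21/52−33/104·-1122/941=-24/941
back: M2=75/22−3/11·-24/941=6429/1882
back: M1=-13/2−1/3·6429/1882=-7188/941
M: M0=0, M1=-7188/941, M2=6429/1882, M3=-24/941, M4=-1122/941, M5=0
seg 0: a=-4, c=M0/2=0, d=(M1−M0)/(6·1)=-1198/941, b=Δ0−h0·(2M0+M1)/6=5903/941
seg 1: a=1, c=M1/2=-3594/941, d=(M2−M1)/(6·2)=6935/7528, b=Δ1−h1·(2M1+M2)/6=2309/941
seg 2: a=-2, c=M2/2=6429/3764, d=(M3−M2)/(6·2)=-2159/7528, b=Δ2−h2·(2M2+M3)/6=-3329/1882
seg 3: a=-1, c=M3/2=-12/941, d=(M4−M3)/(6·3)=-61/941, b=Δ3−h3·(2M3+M4)/6=1526/941
seg 4: a=2, c=M4/2=-561/941, d=(M5−M4)/(6·2)=187/1882, b=Δ4−h4·(2M4+M5)/6=-193/941
t_q=3/2 → seg 1, τ=1/2; S=1+2309/941·τ+-3594/941·τ²+6935/7528·τ³=83543/60224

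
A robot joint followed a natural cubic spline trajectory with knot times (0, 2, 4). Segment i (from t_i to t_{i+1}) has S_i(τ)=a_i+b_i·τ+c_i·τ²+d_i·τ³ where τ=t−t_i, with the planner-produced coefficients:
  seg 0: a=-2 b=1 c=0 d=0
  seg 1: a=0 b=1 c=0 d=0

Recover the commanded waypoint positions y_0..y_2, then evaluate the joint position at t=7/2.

y_0 = S_0(0) = a_0 = -2
y_1 = S_1(0) = a_1 = 0
y_2 = S_1(2) = 2
t_q=7/2 is in segment 1 (τ=3/2); S_1(τ)=3/2

y_0=-2 y_1=0 y_2=2
S(7/2) = 3/2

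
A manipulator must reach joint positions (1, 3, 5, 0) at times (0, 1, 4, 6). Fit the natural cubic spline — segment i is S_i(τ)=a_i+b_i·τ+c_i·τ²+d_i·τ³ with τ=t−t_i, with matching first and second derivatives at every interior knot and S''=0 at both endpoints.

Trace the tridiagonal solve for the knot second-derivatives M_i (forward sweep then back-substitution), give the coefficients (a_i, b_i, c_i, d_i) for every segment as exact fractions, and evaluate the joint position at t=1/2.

Δ: Δ0=2, Δ1=2/3, Δ2=-5/2
row 1: diag=8, rhs=-8; c'=3/8, d'=-1
row 2: denom=10−3·3/8=71/8; d'=(-19−3·-1)/(71/8)=-128/71
back: M2=-128/71
back: M1=-1−3/8·-128/71=-23/71
M: M0=0, M1=-23/71, M2=-128/71, M3=0
seg 0: a=1, c=M0/2=0, d=(M1−M0)/(6·1)=-23/426, b=Δ0−h0·(2M0+M1)/6=875/426
seg 1: a=3, c=M1/2=-23/142, d=(M2−M1)/(6·3)=-35/426, b=Δ1−h1·(2M1+M2)/6=403/213
seg 2: a=5, c=M2/2=-64/71, d=(M3−M2)/(6·2)=32/213, b=Δ2−h2·(2M2+M3)/6=-553/426
t_q=1/2 → seg 0, τ=1/2; S=1+875/426·τ+0·τ²+-23/426·τ³=2295/1136

  seg 0: a=1 b=875/426 c=0 d=-23/426
  seg 1: a=3 b=403/213 c=-23/142 d=-35/426
  seg 2: a=5 b=-553/426 c=-64/71 d=32/213
S(1/2) = 2295/1136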